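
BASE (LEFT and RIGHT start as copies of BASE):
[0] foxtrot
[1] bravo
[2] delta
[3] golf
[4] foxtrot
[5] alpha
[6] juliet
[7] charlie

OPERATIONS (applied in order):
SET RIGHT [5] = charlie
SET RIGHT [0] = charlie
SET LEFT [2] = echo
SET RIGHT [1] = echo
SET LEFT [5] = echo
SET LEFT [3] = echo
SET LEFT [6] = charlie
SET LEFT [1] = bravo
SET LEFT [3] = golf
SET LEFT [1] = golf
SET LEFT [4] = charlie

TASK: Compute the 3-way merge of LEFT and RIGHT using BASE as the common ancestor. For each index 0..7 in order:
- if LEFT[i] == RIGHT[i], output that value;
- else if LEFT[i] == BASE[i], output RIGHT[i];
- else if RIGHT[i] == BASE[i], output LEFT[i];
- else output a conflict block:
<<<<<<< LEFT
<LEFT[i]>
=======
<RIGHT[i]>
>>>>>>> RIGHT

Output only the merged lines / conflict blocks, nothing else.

Final LEFT:  [foxtrot, golf, echo, golf, charlie, echo, charlie, charlie]
Final RIGHT: [charlie, echo, delta, golf, foxtrot, charlie, juliet, charlie]
i=0: L=foxtrot=BASE, R=charlie -> take RIGHT -> charlie
i=1: BASE=bravo L=golf R=echo all differ -> CONFLICT
i=2: L=echo, R=delta=BASE -> take LEFT -> echo
i=3: L=golf R=golf -> agree -> golf
i=4: L=charlie, R=foxtrot=BASE -> take LEFT -> charlie
i=5: BASE=alpha L=echo R=charlie all differ -> CONFLICT
i=6: L=charlie, R=juliet=BASE -> take LEFT -> charlie
i=7: L=charlie R=charlie -> agree -> charlie

Answer: charlie
<<<<<<< LEFT
golf
=======
echo
>>>>>>> RIGHT
echo
golf
charlie
<<<<<<< LEFT
echo
=======
charlie
>>>>>>> RIGHT
charlie
charlie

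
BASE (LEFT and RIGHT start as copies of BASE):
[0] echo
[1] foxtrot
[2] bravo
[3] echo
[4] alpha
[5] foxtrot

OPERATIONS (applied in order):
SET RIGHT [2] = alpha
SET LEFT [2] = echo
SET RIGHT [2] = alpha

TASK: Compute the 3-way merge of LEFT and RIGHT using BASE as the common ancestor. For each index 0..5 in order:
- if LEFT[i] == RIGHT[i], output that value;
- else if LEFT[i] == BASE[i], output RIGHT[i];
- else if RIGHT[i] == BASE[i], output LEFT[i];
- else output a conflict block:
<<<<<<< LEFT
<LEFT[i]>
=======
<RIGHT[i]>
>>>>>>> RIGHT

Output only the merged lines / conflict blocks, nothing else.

Answer: echo
foxtrot
<<<<<<< LEFT
echo
=======
alpha
>>>>>>> RIGHT
echo
alpha
foxtrot

Derivation:
Final LEFT:  [echo, foxtrot, echo, echo, alpha, foxtrot]
Final RIGHT: [echo, foxtrot, alpha, echo, alpha, foxtrot]
i=0: L=echo R=echo -> agree -> echo
i=1: L=foxtrot R=foxtrot -> agree -> foxtrot
i=2: BASE=bravo L=echo R=alpha all differ -> CONFLICT
i=3: L=echo R=echo -> agree -> echo
i=4: L=alpha R=alpha -> agree -> alpha
i=5: L=foxtrot R=foxtrot -> agree -> foxtrot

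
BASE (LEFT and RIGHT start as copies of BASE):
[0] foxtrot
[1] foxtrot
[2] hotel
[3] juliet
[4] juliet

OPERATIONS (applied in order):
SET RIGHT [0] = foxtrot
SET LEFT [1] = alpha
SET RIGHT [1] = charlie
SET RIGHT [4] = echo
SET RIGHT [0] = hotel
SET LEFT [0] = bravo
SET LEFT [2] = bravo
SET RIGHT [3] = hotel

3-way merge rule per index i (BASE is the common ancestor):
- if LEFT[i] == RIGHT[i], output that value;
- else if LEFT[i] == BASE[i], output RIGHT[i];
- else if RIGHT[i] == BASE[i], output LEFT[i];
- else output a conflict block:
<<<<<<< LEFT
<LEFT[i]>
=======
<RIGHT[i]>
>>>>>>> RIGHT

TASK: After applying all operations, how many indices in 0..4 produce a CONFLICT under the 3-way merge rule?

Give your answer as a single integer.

Answer: 2

Derivation:
Final LEFT:  [bravo, alpha, bravo, juliet, juliet]
Final RIGHT: [hotel, charlie, hotel, hotel, echo]
i=0: BASE=foxtrot L=bravo R=hotel all differ -> CONFLICT
i=1: BASE=foxtrot L=alpha R=charlie all differ -> CONFLICT
i=2: L=bravo, R=hotel=BASE -> take LEFT -> bravo
i=3: L=juliet=BASE, R=hotel -> take RIGHT -> hotel
i=4: L=juliet=BASE, R=echo -> take RIGHT -> echo
Conflict count: 2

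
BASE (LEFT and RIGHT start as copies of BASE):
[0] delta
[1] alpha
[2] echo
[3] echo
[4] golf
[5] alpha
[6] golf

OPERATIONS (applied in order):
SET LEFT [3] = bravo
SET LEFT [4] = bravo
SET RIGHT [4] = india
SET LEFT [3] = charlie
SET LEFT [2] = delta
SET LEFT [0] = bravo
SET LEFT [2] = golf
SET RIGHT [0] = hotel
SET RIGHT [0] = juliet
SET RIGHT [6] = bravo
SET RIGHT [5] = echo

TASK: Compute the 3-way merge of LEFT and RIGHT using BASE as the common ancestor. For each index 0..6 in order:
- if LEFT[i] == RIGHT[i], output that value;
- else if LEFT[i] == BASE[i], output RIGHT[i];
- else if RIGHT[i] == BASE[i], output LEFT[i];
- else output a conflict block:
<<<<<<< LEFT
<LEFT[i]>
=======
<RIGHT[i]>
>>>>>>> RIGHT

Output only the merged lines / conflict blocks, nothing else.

Final LEFT:  [bravo, alpha, golf, charlie, bravo, alpha, golf]
Final RIGHT: [juliet, alpha, echo, echo, india, echo, bravo]
i=0: BASE=delta L=bravo R=juliet all differ -> CONFLICT
i=1: L=alpha R=alpha -> agree -> alpha
i=2: L=golf, R=echo=BASE -> take LEFT -> golf
i=3: L=charlie, R=echo=BASE -> take LEFT -> charlie
i=4: BASE=golf L=bravo R=india all differ -> CONFLICT
i=5: L=alpha=BASE, R=echo -> take RIGHT -> echo
i=6: L=golf=BASE, R=bravo -> take RIGHT -> bravo

Answer: <<<<<<< LEFT
bravo
=======
juliet
>>>>>>> RIGHT
alpha
golf
charlie
<<<<<<< LEFT
bravo
=======
india
>>>>>>> RIGHT
echo
bravo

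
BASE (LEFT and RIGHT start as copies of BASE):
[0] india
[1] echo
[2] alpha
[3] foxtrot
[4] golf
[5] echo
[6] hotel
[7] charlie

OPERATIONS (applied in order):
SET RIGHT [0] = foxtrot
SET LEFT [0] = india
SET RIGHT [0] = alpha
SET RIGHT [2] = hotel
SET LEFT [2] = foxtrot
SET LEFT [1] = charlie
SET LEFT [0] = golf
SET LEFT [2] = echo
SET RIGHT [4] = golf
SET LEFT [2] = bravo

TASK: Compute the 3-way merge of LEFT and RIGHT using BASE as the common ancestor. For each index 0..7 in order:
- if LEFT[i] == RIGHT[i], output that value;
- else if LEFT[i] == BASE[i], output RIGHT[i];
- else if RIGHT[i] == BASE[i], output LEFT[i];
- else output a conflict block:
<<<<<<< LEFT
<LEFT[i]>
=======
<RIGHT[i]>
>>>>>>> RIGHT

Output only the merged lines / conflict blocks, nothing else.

Final LEFT:  [golf, charlie, bravo, foxtrot, golf, echo, hotel, charlie]
Final RIGHT: [alpha, echo, hotel, foxtrot, golf, echo, hotel, charlie]
i=0: BASE=india L=golf R=alpha all differ -> CONFLICT
i=1: L=charlie, R=echo=BASE -> take LEFT -> charlie
i=2: BASE=alpha L=bravo R=hotel all differ -> CONFLICT
i=3: L=foxtrot R=foxtrot -> agree -> foxtrot
i=4: L=golf R=golf -> agree -> golf
i=5: L=echo R=echo -> agree -> echo
i=6: L=hotel R=hotel -> agree -> hotel
i=7: L=charlie R=charlie -> agree -> charlie

Answer: <<<<<<< LEFT
golf
=======
alpha
>>>>>>> RIGHT
charlie
<<<<<<< LEFT
bravo
=======
hotel
>>>>>>> RIGHT
foxtrot
golf
echo
hotel
charlie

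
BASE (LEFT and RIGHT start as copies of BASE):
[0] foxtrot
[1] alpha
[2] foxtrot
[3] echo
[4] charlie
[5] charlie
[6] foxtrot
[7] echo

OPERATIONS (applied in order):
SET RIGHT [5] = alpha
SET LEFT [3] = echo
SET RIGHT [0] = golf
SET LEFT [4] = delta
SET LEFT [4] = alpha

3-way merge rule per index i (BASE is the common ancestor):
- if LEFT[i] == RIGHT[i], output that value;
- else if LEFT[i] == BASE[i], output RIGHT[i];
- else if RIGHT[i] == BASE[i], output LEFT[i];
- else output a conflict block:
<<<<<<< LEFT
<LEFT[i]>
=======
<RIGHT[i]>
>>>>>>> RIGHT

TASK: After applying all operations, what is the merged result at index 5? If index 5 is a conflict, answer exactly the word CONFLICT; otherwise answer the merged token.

Answer: alpha

Derivation:
Final LEFT:  [foxtrot, alpha, foxtrot, echo, alpha, charlie, foxtrot, echo]
Final RIGHT: [golf, alpha, foxtrot, echo, charlie, alpha, foxtrot, echo]
i=0: L=foxtrot=BASE, R=golf -> take RIGHT -> golf
i=1: L=alpha R=alpha -> agree -> alpha
i=2: L=foxtrot R=foxtrot -> agree -> foxtrot
i=3: L=echo R=echo -> agree -> echo
i=4: L=alpha, R=charlie=BASE -> take LEFT -> alpha
i=5: L=charlie=BASE, R=alpha -> take RIGHT -> alpha
i=6: L=foxtrot R=foxtrot -> agree -> foxtrot
i=7: L=echo R=echo -> agree -> echo
Index 5 -> alpha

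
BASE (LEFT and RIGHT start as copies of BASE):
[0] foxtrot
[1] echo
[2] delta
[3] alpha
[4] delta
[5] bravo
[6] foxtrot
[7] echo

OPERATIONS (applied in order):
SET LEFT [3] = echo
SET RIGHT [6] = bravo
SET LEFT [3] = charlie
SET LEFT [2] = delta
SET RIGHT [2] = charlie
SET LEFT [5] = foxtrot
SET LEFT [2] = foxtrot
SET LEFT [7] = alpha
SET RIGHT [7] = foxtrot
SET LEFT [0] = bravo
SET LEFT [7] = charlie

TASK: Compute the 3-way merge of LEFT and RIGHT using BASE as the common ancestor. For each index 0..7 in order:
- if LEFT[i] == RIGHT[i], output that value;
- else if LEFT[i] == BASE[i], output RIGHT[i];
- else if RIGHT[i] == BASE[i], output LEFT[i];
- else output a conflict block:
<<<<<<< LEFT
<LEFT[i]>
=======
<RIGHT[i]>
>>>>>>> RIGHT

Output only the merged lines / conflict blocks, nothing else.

Final LEFT:  [bravo, echo, foxtrot, charlie, delta, foxtrot, foxtrot, charlie]
Final RIGHT: [foxtrot, echo, charlie, alpha, delta, bravo, bravo, foxtrot]
i=0: L=bravo, R=foxtrot=BASE -> take LEFT -> bravo
i=1: L=echo R=echo -> agree -> echo
i=2: BASE=delta L=foxtrot R=charlie all differ -> CONFLICT
i=3: L=charlie, R=alpha=BASE -> take LEFT -> charlie
i=4: L=delta R=delta -> agree -> delta
i=5: L=foxtrot, R=bravo=BASE -> take LEFT -> foxtrot
i=6: L=foxtrot=BASE, R=bravo -> take RIGHT -> bravo
i=7: BASE=echo L=charlie R=foxtrot all differ -> CONFLICT

Answer: bravo
echo
<<<<<<< LEFT
foxtrot
=======
charlie
>>>>>>> RIGHT
charlie
delta
foxtrot
bravo
<<<<<<< LEFT
charlie
=======
foxtrot
>>>>>>> RIGHT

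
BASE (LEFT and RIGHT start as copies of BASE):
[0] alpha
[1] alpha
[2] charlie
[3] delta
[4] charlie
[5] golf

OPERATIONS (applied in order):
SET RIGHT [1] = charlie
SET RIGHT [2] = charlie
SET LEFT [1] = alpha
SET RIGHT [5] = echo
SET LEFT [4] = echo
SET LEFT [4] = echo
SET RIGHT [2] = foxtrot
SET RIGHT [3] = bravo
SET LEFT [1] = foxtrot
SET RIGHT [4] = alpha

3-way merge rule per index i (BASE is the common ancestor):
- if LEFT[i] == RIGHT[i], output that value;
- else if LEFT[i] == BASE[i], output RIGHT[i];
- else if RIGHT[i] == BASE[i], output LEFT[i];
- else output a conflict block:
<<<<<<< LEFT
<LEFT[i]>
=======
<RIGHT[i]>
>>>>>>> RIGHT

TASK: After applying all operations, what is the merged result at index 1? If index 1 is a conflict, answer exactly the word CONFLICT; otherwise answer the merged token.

Answer: CONFLICT

Derivation:
Final LEFT:  [alpha, foxtrot, charlie, delta, echo, golf]
Final RIGHT: [alpha, charlie, foxtrot, bravo, alpha, echo]
i=0: L=alpha R=alpha -> agree -> alpha
i=1: BASE=alpha L=foxtrot R=charlie all differ -> CONFLICT
i=2: L=charlie=BASE, R=foxtrot -> take RIGHT -> foxtrot
i=3: L=delta=BASE, R=bravo -> take RIGHT -> bravo
i=4: BASE=charlie L=echo R=alpha all differ -> CONFLICT
i=5: L=golf=BASE, R=echo -> take RIGHT -> echo
Index 1 -> CONFLICT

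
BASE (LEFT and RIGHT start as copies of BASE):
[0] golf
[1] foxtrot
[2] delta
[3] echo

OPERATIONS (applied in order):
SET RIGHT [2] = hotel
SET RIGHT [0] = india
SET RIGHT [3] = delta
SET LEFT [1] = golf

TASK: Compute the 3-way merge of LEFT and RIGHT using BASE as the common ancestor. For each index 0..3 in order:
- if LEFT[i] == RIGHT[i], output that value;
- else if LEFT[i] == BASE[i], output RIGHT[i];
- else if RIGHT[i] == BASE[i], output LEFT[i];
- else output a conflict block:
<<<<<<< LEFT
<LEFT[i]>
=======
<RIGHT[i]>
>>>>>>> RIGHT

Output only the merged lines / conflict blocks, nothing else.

Answer: india
golf
hotel
delta

Derivation:
Final LEFT:  [golf, golf, delta, echo]
Final RIGHT: [india, foxtrot, hotel, delta]
i=0: L=golf=BASE, R=india -> take RIGHT -> india
i=1: L=golf, R=foxtrot=BASE -> take LEFT -> golf
i=2: L=delta=BASE, R=hotel -> take RIGHT -> hotel
i=3: L=echo=BASE, R=delta -> take RIGHT -> delta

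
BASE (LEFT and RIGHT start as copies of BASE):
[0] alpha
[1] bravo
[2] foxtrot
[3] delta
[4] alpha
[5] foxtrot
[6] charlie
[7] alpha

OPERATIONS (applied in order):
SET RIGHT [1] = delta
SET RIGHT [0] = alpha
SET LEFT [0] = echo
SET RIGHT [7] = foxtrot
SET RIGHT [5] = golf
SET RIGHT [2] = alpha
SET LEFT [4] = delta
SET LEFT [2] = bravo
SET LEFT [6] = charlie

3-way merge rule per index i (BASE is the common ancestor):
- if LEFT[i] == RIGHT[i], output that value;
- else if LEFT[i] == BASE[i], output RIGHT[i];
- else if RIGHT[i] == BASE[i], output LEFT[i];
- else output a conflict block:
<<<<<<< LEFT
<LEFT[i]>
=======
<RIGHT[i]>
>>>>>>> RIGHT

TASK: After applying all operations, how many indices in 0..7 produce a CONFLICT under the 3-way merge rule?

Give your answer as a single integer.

Answer: 1

Derivation:
Final LEFT:  [echo, bravo, bravo, delta, delta, foxtrot, charlie, alpha]
Final RIGHT: [alpha, delta, alpha, delta, alpha, golf, charlie, foxtrot]
i=0: L=echo, R=alpha=BASE -> take LEFT -> echo
i=1: L=bravo=BASE, R=delta -> take RIGHT -> delta
i=2: BASE=foxtrot L=bravo R=alpha all differ -> CONFLICT
i=3: L=delta R=delta -> agree -> delta
i=4: L=delta, R=alpha=BASE -> take LEFT -> delta
i=5: L=foxtrot=BASE, R=golf -> take RIGHT -> golf
i=6: L=charlie R=charlie -> agree -> charlie
i=7: L=alpha=BASE, R=foxtrot -> take RIGHT -> foxtrot
Conflict count: 1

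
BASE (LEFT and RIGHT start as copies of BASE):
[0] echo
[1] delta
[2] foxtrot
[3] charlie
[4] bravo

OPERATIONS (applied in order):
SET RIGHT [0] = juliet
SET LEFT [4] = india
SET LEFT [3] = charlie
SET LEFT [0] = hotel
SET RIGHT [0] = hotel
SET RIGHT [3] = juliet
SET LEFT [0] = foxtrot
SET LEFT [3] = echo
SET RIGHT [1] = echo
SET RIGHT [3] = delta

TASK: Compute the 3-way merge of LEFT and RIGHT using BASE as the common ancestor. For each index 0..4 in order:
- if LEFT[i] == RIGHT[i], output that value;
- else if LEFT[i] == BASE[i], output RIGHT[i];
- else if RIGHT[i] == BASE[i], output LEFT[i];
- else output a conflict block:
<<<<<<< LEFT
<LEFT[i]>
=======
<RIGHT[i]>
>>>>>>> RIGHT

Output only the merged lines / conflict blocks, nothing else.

Answer: <<<<<<< LEFT
foxtrot
=======
hotel
>>>>>>> RIGHT
echo
foxtrot
<<<<<<< LEFT
echo
=======
delta
>>>>>>> RIGHT
india

Derivation:
Final LEFT:  [foxtrot, delta, foxtrot, echo, india]
Final RIGHT: [hotel, echo, foxtrot, delta, bravo]
i=0: BASE=echo L=foxtrot R=hotel all differ -> CONFLICT
i=1: L=delta=BASE, R=echo -> take RIGHT -> echo
i=2: L=foxtrot R=foxtrot -> agree -> foxtrot
i=3: BASE=charlie L=echo R=delta all differ -> CONFLICT
i=4: L=india, R=bravo=BASE -> take LEFT -> india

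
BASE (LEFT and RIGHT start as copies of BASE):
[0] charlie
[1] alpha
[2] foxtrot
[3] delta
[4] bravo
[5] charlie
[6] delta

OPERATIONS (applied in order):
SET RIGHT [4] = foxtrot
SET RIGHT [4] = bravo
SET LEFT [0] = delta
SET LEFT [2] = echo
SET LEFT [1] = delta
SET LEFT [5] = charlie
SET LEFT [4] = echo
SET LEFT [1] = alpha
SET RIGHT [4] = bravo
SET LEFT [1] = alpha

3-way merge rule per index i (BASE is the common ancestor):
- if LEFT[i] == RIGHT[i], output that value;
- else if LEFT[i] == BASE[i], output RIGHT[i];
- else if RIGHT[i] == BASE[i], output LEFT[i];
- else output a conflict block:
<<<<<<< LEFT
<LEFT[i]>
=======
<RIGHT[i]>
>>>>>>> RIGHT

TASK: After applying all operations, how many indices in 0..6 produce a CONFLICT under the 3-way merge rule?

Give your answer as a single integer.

Answer: 0

Derivation:
Final LEFT:  [delta, alpha, echo, delta, echo, charlie, delta]
Final RIGHT: [charlie, alpha, foxtrot, delta, bravo, charlie, delta]
i=0: L=delta, R=charlie=BASE -> take LEFT -> delta
i=1: L=alpha R=alpha -> agree -> alpha
i=2: L=echo, R=foxtrot=BASE -> take LEFT -> echo
i=3: L=delta R=delta -> agree -> delta
i=4: L=echo, R=bravo=BASE -> take LEFT -> echo
i=5: L=charlie R=charlie -> agree -> charlie
i=6: L=delta R=delta -> agree -> delta
Conflict count: 0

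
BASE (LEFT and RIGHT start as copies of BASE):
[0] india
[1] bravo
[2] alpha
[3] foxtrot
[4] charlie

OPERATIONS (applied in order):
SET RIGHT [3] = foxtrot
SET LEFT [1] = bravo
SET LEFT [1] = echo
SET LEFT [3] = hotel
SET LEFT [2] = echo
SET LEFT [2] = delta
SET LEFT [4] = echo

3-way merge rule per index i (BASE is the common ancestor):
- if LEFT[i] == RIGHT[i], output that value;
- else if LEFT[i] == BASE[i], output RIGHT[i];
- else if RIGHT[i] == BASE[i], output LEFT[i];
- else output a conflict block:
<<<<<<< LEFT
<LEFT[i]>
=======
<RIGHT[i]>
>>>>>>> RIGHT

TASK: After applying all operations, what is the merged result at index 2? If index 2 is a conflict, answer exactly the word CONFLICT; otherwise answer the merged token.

Answer: delta

Derivation:
Final LEFT:  [india, echo, delta, hotel, echo]
Final RIGHT: [india, bravo, alpha, foxtrot, charlie]
i=0: L=india R=india -> agree -> india
i=1: L=echo, R=bravo=BASE -> take LEFT -> echo
i=2: L=delta, R=alpha=BASE -> take LEFT -> delta
i=3: L=hotel, R=foxtrot=BASE -> take LEFT -> hotel
i=4: L=echo, R=charlie=BASE -> take LEFT -> echo
Index 2 -> delta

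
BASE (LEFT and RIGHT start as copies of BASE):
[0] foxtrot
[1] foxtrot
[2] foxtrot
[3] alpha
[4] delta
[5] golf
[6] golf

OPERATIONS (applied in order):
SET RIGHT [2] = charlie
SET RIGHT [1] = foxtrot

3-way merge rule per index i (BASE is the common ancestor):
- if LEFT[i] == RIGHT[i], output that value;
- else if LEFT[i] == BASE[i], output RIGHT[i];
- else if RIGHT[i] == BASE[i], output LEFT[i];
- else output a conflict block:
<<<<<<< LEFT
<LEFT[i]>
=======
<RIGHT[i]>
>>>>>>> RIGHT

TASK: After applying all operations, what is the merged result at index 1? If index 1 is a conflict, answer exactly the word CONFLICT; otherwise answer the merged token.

Answer: foxtrot

Derivation:
Final LEFT:  [foxtrot, foxtrot, foxtrot, alpha, delta, golf, golf]
Final RIGHT: [foxtrot, foxtrot, charlie, alpha, delta, golf, golf]
i=0: L=foxtrot R=foxtrot -> agree -> foxtrot
i=1: L=foxtrot R=foxtrot -> agree -> foxtrot
i=2: L=foxtrot=BASE, R=charlie -> take RIGHT -> charlie
i=3: L=alpha R=alpha -> agree -> alpha
i=4: L=delta R=delta -> agree -> delta
i=5: L=golf R=golf -> agree -> golf
i=6: L=golf R=golf -> agree -> golf
Index 1 -> foxtrot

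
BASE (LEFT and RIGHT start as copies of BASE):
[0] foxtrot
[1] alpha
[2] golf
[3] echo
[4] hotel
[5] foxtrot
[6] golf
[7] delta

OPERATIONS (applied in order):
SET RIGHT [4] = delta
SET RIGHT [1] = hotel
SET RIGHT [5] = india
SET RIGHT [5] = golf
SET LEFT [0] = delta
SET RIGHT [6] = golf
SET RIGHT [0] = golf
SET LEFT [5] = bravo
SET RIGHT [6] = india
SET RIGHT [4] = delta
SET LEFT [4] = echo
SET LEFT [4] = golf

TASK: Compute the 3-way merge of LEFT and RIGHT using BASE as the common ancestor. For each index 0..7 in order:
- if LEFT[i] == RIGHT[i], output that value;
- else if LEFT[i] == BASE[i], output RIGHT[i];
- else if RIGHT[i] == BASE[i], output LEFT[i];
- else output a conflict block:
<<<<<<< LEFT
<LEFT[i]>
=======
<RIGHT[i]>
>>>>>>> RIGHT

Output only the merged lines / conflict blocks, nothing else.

Answer: <<<<<<< LEFT
delta
=======
golf
>>>>>>> RIGHT
hotel
golf
echo
<<<<<<< LEFT
golf
=======
delta
>>>>>>> RIGHT
<<<<<<< LEFT
bravo
=======
golf
>>>>>>> RIGHT
india
delta

Derivation:
Final LEFT:  [delta, alpha, golf, echo, golf, bravo, golf, delta]
Final RIGHT: [golf, hotel, golf, echo, delta, golf, india, delta]
i=0: BASE=foxtrot L=delta R=golf all differ -> CONFLICT
i=1: L=alpha=BASE, R=hotel -> take RIGHT -> hotel
i=2: L=golf R=golf -> agree -> golf
i=3: L=echo R=echo -> agree -> echo
i=4: BASE=hotel L=golf R=delta all differ -> CONFLICT
i=5: BASE=foxtrot L=bravo R=golf all differ -> CONFLICT
i=6: L=golf=BASE, R=india -> take RIGHT -> india
i=7: L=delta R=delta -> agree -> delta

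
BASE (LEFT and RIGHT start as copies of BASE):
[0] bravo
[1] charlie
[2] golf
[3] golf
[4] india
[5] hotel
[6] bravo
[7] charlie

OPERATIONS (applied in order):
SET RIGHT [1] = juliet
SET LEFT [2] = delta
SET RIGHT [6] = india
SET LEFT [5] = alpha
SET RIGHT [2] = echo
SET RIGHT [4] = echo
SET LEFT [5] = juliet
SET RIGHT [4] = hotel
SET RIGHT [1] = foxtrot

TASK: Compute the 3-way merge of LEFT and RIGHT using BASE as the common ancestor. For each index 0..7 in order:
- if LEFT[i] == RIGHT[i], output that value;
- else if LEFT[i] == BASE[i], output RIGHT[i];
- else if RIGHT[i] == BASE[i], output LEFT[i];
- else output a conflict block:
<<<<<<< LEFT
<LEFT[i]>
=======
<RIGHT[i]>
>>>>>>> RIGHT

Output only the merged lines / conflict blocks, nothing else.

Final LEFT:  [bravo, charlie, delta, golf, india, juliet, bravo, charlie]
Final RIGHT: [bravo, foxtrot, echo, golf, hotel, hotel, india, charlie]
i=0: L=bravo R=bravo -> agree -> bravo
i=1: L=charlie=BASE, R=foxtrot -> take RIGHT -> foxtrot
i=2: BASE=golf L=delta R=echo all differ -> CONFLICT
i=3: L=golf R=golf -> agree -> golf
i=4: L=india=BASE, R=hotel -> take RIGHT -> hotel
i=5: L=juliet, R=hotel=BASE -> take LEFT -> juliet
i=6: L=bravo=BASE, R=india -> take RIGHT -> india
i=7: L=charlie R=charlie -> agree -> charlie

Answer: bravo
foxtrot
<<<<<<< LEFT
delta
=======
echo
>>>>>>> RIGHT
golf
hotel
juliet
india
charlie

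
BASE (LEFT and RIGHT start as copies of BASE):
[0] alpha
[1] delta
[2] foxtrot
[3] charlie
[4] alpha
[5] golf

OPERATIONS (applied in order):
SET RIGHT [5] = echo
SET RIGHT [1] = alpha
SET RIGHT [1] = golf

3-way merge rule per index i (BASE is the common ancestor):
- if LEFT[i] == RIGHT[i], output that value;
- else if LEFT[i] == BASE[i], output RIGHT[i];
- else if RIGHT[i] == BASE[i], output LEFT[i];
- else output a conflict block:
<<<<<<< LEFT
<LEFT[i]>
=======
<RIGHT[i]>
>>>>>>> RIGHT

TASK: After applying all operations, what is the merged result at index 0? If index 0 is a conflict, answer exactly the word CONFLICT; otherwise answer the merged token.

Answer: alpha

Derivation:
Final LEFT:  [alpha, delta, foxtrot, charlie, alpha, golf]
Final RIGHT: [alpha, golf, foxtrot, charlie, alpha, echo]
i=0: L=alpha R=alpha -> agree -> alpha
i=1: L=delta=BASE, R=golf -> take RIGHT -> golf
i=2: L=foxtrot R=foxtrot -> agree -> foxtrot
i=3: L=charlie R=charlie -> agree -> charlie
i=4: L=alpha R=alpha -> agree -> alpha
i=5: L=golf=BASE, R=echo -> take RIGHT -> echo
Index 0 -> alpha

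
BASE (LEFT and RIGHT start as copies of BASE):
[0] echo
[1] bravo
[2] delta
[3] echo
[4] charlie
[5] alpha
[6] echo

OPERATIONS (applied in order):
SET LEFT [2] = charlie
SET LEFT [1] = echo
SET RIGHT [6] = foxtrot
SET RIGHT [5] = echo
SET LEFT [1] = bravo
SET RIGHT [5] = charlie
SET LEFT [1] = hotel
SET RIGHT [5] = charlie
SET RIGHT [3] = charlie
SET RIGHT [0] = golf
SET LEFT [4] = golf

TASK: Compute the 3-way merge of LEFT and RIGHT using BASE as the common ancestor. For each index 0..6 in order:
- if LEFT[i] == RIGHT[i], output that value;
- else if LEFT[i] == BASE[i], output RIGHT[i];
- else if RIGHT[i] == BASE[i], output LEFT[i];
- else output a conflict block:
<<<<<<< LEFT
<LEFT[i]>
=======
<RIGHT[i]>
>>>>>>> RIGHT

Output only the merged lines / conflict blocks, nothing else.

Answer: golf
hotel
charlie
charlie
golf
charlie
foxtrot

Derivation:
Final LEFT:  [echo, hotel, charlie, echo, golf, alpha, echo]
Final RIGHT: [golf, bravo, delta, charlie, charlie, charlie, foxtrot]
i=0: L=echo=BASE, R=golf -> take RIGHT -> golf
i=1: L=hotel, R=bravo=BASE -> take LEFT -> hotel
i=2: L=charlie, R=delta=BASE -> take LEFT -> charlie
i=3: L=echo=BASE, R=charlie -> take RIGHT -> charlie
i=4: L=golf, R=charlie=BASE -> take LEFT -> golf
i=5: L=alpha=BASE, R=charlie -> take RIGHT -> charlie
i=6: L=echo=BASE, R=foxtrot -> take RIGHT -> foxtrot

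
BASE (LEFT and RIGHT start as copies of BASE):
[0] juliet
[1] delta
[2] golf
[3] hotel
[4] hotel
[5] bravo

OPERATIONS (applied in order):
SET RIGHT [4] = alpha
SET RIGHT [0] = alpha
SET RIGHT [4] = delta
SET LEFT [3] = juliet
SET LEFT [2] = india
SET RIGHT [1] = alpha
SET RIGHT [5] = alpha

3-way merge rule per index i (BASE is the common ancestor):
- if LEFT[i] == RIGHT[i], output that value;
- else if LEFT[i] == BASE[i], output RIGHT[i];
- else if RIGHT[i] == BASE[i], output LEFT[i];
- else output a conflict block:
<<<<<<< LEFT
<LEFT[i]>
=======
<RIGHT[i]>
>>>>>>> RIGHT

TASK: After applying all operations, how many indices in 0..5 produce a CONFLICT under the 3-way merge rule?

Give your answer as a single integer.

Final LEFT:  [juliet, delta, india, juliet, hotel, bravo]
Final RIGHT: [alpha, alpha, golf, hotel, delta, alpha]
i=0: L=juliet=BASE, R=alpha -> take RIGHT -> alpha
i=1: L=delta=BASE, R=alpha -> take RIGHT -> alpha
i=2: L=india, R=golf=BASE -> take LEFT -> india
i=3: L=juliet, R=hotel=BASE -> take LEFT -> juliet
i=4: L=hotel=BASE, R=delta -> take RIGHT -> delta
i=5: L=bravo=BASE, R=alpha -> take RIGHT -> alpha
Conflict count: 0

Answer: 0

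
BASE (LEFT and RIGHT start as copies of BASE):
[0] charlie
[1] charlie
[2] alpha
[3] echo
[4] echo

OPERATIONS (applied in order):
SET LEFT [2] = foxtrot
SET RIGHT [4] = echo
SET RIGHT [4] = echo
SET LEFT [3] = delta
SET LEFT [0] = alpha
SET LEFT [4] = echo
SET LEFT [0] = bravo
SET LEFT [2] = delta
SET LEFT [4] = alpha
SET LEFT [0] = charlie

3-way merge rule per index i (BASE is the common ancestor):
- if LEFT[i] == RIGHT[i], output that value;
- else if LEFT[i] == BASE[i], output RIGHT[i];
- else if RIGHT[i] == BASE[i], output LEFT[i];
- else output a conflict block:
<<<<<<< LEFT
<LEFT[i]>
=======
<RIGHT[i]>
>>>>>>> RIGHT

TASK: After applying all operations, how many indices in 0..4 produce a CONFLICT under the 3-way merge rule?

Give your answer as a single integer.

Final LEFT:  [charlie, charlie, delta, delta, alpha]
Final RIGHT: [charlie, charlie, alpha, echo, echo]
i=0: L=charlie R=charlie -> agree -> charlie
i=1: L=charlie R=charlie -> agree -> charlie
i=2: L=delta, R=alpha=BASE -> take LEFT -> delta
i=3: L=delta, R=echo=BASE -> take LEFT -> delta
i=4: L=alpha, R=echo=BASE -> take LEFT -> alpha
Conflict count: 0

Answer: 0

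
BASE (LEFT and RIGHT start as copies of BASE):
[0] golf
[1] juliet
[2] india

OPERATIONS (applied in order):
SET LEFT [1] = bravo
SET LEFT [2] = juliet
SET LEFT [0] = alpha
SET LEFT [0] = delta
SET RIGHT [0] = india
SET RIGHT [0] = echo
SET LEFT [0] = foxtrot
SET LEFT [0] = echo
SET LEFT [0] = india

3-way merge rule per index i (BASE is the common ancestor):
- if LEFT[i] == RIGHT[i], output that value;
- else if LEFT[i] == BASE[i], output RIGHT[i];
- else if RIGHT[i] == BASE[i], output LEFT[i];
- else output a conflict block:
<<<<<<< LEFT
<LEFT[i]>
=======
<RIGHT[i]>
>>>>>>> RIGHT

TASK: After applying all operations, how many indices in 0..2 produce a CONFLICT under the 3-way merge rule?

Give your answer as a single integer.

Final LEFT:  [india, bravo, juliet]
Final RIGHT: [echo, juliet, india]
i=0: BASE=golf L=india R=echo all differ -> CONFLICT
i=1: L=bravo, R=juliet=BASE -> take LEFT -> bravo
i=2: L=juliet, R=india=BASE -> take LEFT -> juliet
Conflict count: 1

Answer: 1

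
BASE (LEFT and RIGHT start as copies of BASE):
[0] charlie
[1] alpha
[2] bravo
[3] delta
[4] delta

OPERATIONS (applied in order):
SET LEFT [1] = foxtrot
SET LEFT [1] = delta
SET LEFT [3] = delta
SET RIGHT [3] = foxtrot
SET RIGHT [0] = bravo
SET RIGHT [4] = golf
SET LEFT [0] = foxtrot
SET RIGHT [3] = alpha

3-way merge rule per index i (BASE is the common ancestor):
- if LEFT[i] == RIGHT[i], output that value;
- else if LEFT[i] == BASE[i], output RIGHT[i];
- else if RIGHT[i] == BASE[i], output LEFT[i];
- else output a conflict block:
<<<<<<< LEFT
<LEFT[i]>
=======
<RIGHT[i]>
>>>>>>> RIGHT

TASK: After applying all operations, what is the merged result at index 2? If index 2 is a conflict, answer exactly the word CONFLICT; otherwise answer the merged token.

Final LEFT:  [foxtrot, delta, bravo, delta, delta]
Final RIGHT: [bravo, alpha, bravo, alpha, golf]
i=0: BASE=charlie L=foxtrot R=bravo all differ -> CONFLICT
i=1: L=delta, R=alpha=BASE -> take LEFT -> delta
i=2: L=bravo R=bravo -> agree -> bravo
i=3: L=delta=BASE, R=alpha -> take RIGHT -> alpha
i=4: L=delta=BASE, R=golf -> take RIGHT -> golf
Index 2 -> bravo

Answer: bravo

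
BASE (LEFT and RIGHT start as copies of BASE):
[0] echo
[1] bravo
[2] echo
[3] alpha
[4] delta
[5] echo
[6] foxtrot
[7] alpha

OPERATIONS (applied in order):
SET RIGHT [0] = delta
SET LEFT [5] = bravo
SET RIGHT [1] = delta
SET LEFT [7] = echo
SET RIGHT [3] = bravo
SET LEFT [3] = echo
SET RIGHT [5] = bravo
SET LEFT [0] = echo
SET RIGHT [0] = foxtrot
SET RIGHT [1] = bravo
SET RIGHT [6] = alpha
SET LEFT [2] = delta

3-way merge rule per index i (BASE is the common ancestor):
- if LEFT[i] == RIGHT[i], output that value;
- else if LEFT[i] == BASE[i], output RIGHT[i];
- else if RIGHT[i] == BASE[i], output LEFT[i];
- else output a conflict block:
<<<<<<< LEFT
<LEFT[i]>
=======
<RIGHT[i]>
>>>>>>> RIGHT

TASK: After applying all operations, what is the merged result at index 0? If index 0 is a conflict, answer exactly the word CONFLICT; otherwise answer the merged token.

Final LEFT:  [echo, bravo, delta, echo, delta, bravo, foxtrot, echo]
Final RIGHT: [foxtrot, bravo, echo, bravo, delta, bravo, alpha, alpha]
i=0: L=echo=BASE, R=foxtrot -> take RIGHT -> foxtrot
i=1: L=bravo R=bravo -> agree -> bravo
i=2: L=delta, R=echo=BASE -> take LEFT -> delta
i=3: BASE=alpha L=echo R=bravo all differ -> CONFLICT
i=4: L=delta R=delta -> agree -> delta
i=5: L=bravo R=bravo -> agree -> bravo
i=6: L=foxtrot=BASE, R=alpha -> take RIGHT -> alpha
i=7: L=echo, R=alpha=BASE -> take LEFT -> echo
Index 0 -> foxtrot

Answer: foxtrot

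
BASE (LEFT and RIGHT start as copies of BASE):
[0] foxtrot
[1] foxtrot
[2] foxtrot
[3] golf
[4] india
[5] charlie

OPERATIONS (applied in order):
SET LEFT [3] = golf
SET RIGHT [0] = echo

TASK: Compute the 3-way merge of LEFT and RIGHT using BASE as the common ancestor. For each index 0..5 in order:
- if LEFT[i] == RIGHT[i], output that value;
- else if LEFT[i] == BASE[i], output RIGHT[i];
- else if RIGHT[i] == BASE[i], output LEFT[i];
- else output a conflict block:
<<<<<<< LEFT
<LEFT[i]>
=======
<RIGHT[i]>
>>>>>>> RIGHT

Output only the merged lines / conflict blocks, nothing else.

Answer: echo
foxtrot
foxtrot
golf
india
charlie

Derivation:
Final LEFT:  [foxtrot, foxtrot, foxtrot, golf, india, charlie]
Final RIGHT: [echo, foxtrot, foxtrot, golf, india, charlie]
i=0: L=foxtrot=BASE, R=echo -> take RIGHT -> echo
i=1: L=foxtrot R=foxtrot -> agree -> foxtrot
i=2: L=foxtrot R=foxtrot -> agree -> foxtrot
i=3: L=golf R=golf -> agree -> golf
i=4: L=india R=india -> agree -> india
i=5: L=charlie R=charlie -> agree -> charlie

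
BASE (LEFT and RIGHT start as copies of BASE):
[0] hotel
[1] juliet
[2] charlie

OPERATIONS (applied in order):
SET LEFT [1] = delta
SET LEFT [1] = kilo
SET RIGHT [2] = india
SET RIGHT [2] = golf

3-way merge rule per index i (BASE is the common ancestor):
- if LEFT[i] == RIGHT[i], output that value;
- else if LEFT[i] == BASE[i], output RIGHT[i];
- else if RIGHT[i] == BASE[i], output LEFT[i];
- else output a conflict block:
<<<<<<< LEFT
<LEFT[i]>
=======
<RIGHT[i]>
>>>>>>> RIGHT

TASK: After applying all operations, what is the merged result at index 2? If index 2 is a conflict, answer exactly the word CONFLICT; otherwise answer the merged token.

Final LEFT:  [hotel, kilo, charlie]
Final RIGHT: [hotel, juliet, golf]
i=0: L=hotel R=hotel -> agree -> hotel
i=1: L=kilo, R=juliet=BASE -> take LEFT -> kilo
i=2: L=charlie=BASE, R=golf -> take RIGHT -> golf
Index 2 -> golf

Answer: golf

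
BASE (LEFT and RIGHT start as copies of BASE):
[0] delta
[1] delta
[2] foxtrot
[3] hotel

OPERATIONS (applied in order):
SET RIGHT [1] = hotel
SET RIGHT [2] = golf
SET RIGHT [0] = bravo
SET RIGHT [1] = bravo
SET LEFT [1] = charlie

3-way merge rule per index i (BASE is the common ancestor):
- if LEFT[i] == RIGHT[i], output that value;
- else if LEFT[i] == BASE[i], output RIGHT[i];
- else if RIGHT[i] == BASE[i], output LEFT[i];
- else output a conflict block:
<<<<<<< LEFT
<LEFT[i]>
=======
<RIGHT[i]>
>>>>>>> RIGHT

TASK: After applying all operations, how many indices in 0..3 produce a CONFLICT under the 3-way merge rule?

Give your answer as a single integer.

Answer: 1

Derivation:
Final LEFT:  [delta, charlie, foxtrot, hotel]
Final RIGHT: [bravo, bravo, golf, hotel]
i=0: L=delta=BASE, R=bravo -> take RIGHT -> bravo
i=1: BASE=delta L=charlie R=bravo all differ -> CONFLICT
i=2: L=foxtrot=BASE, R=golf -> take RIGHT -> golf
i=3: L=hotel R=hotel -> agree -> hotel
Conflict count: 1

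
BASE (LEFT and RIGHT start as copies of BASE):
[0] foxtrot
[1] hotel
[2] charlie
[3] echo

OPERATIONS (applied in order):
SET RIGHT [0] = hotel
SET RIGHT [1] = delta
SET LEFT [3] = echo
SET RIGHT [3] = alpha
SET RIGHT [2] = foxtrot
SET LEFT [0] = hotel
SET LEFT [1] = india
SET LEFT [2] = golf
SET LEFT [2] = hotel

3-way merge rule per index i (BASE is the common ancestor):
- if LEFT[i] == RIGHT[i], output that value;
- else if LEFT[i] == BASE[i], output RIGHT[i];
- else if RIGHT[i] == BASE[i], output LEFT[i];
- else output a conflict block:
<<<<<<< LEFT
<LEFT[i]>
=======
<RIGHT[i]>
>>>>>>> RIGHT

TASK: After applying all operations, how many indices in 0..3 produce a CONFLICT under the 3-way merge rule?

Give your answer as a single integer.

Final LEFT:  [hotel, india, hotel, echo]
Final RIGHT: [hotel, delta, foxtrot, alpha]
i=0: L=hotel R=hotel -> agree -> hotel
i=1: BASE=hotel L=india R=delta all differ -> CONFLICT
i=2: BASE=charlie L=hotel R=foxtrot all differ -> CONFLICT
i=3: L=echo=BASE, R=alpha -> take RIGHT -> alpha
Conflict count: 2

Answer: 2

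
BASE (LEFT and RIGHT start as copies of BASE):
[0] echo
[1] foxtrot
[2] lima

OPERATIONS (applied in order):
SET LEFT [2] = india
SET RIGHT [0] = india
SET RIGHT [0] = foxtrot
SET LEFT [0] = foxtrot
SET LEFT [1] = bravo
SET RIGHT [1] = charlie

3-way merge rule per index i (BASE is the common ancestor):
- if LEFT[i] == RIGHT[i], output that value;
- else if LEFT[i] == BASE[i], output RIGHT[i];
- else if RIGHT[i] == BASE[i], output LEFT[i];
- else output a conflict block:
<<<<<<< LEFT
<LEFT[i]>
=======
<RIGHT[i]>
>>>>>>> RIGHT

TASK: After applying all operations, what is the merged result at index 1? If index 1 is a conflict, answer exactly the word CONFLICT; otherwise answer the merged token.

Final LEFT:  [foxtrot, bravo, india]
Final RIGHT: [foxtrot, charlie, lima]
i=0: L=foxtrot R=foxtrot -> agree -> foxtrot
i=1: BASE=foxtrot L=bravo R=charlie all differ -> CONFLICT
i=2: L=india, R=lima=BASE -> take LEFT -> india
Index 1 -> CONFLICT

Answer: CONFLICT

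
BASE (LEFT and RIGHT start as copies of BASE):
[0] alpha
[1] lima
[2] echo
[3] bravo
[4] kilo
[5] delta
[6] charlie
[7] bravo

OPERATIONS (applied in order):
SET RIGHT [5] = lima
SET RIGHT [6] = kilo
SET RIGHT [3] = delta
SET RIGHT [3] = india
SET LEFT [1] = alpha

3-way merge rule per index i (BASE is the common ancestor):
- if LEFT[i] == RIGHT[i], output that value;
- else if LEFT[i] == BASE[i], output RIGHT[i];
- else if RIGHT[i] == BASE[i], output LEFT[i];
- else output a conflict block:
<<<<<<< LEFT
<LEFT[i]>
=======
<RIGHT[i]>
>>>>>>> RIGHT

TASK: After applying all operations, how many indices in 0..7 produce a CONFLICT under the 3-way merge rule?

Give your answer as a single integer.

Final LEFT:  [alpha, alpha, echo, bravo, kilo, delta, charlie, bravo]
Final RIGHT: [alpha, lima, echo, india, kilo, lima, kilo, bravo]
i=0: L=alpha R=alpha -> agree -> alpha
i=1: L=alpha, R=lima=BASE -> take LEFT -> alpha
i=2: L=echo R=echo -> agree -> echo
i=3: L=bravo=BASE, R=india -> take RIGHT -> india
i=4: L=kilo R=kilo -> agree -> kilo
i=5: L=delta=BASE, R=lima -> take RIGHT -> lima
i=6: L=charlie=BASE, R=kilo -> take RIGHT -> kilo
i=7: L=bravo R=bravo -> agree -> bravo
Conflict count: 0

Answer: 0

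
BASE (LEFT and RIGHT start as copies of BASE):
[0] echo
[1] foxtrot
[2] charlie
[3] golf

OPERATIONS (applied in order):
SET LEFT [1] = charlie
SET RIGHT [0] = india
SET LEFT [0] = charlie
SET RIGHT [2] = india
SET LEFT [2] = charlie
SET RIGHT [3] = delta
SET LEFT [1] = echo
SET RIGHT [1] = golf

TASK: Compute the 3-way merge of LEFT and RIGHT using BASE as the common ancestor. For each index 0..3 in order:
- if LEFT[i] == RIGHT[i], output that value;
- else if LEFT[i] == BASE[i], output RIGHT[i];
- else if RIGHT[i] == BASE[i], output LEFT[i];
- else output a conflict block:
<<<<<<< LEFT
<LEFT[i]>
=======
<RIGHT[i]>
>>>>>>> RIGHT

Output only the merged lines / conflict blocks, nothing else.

Final LEFT:  [charlie, echo, charlie, golf]
Final RIGHT: [india, golf, india, delta]
i=0: BASE=echo L=charlie R=india all differ -> CONFLICT
i=1: BASE=foxtrot L=echo R=golf all differ -> CONFLICT
i=2: L=charlie=BASE, R=india -> take RIGHT -> india
i=3: L=golf=BASE, R=delta -> take RIGHT -> delta

Answer: <<<<<<< LEFT
charlie
=======
india
>>>>>>> RIGHT
<<<<<<< LEFT
echo
=======
golf
>>>>>>> RIGHT
india
delta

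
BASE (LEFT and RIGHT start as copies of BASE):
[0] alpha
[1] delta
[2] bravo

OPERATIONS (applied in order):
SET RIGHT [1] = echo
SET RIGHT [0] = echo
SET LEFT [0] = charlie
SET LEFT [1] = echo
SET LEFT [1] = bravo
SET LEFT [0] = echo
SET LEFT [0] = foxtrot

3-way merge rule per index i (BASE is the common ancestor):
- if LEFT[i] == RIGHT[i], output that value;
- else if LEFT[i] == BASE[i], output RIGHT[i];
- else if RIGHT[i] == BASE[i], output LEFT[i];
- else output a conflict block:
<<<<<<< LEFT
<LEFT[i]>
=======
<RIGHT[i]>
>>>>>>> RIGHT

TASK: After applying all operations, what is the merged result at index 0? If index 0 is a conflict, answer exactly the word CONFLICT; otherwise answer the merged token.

Answer: CONFLICT

Derivation:
Final LEFT:  [foxtrot, bravo, bravo]
Final RIGHT: [echo, echo, bravo]
i=0: BASE=alpha L=foxtrot R=echo all differ -> CONFLICT
i=1: BASE=delta L=bravo R=echo all differ -> CONFLICT
i=2: L=bravo R=bravo -> agree -> bravo
Index 0 -> CONFLICT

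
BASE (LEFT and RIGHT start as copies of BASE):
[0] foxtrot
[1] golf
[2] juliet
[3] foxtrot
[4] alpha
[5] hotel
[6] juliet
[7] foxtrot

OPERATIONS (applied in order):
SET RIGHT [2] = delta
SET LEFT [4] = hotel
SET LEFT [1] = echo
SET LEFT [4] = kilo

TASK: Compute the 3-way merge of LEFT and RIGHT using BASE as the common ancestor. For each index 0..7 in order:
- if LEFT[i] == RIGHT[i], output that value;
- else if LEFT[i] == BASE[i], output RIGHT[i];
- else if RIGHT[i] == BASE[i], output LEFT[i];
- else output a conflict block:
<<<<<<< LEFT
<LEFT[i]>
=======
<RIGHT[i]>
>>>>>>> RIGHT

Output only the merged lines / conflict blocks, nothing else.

Final LEFT:  [foxtrot, echo, juliet, foxtrot, kilo, hotel, juliet, foxtrot]
Final RIGHT: [foxtrot, golf, delta, foxtrot, alpha, hotel, juliet, foxtrot]
i=0: L=foxtrot R=foxtrot -> agree -> foxtrot
i=1: L=echo, R=golf=BASE -> take LEFT -> echo
i=2: L=juliet=BASE, R=delta -> take RIGHT -> delta
i=3: L=foxtrot R=foxtrot -> agree -> foxtrot
i=4: L=kilo, R=alpha=BASE -> take LEFT -> kilo
i=5: L=hotel R=hotel -> agree -> hotel
i=6: L=juliet R=juliet -> agree -> juliet
i=7: L=foxtrot R=foxtrot -> agree -> foxtrot

Answer: foxtrot
echo
delta
foxtrot
kilo
hotel
juliet
foxtrot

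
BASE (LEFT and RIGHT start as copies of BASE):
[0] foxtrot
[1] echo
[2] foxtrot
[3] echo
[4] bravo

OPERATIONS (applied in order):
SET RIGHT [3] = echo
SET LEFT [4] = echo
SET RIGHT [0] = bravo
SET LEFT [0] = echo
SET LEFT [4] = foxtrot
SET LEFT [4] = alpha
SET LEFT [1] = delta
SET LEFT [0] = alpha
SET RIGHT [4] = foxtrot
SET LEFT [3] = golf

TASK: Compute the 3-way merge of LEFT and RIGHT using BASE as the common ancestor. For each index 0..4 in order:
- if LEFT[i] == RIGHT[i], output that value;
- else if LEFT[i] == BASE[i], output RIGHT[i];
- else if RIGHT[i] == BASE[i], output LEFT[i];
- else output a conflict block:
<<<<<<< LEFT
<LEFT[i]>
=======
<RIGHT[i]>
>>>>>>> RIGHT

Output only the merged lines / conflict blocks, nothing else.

Answer: <<<<<<< LEFT
alpha
=======
bravo
>>>>>>> RIGHT
delta
foxtrot
golf
<<<<<<< LEFT
alpha
=======
foxtrot
>>>>>>> RIGHT

Derivation:
Final LEFT:  [alpha, delta, foxtrot, golf, alpha]
Final RIGHT: [bravo, echo, foxtrot, echo, foxtrot]
i=0: BASE=foxtrot L=alpha R=bravo all differ -> CONFLICT
i=1: L=delta, R=echo=BASE -> take LEFT -> delta
i=2: L=foxtrot R=foxtrot -> agree -> foxtrot
i=3: L=golf, R=echo=BASE -> take LEFT -> golf
i=4: BASE=bravo L=alpha R=foxtrot all differ -> CONFLICT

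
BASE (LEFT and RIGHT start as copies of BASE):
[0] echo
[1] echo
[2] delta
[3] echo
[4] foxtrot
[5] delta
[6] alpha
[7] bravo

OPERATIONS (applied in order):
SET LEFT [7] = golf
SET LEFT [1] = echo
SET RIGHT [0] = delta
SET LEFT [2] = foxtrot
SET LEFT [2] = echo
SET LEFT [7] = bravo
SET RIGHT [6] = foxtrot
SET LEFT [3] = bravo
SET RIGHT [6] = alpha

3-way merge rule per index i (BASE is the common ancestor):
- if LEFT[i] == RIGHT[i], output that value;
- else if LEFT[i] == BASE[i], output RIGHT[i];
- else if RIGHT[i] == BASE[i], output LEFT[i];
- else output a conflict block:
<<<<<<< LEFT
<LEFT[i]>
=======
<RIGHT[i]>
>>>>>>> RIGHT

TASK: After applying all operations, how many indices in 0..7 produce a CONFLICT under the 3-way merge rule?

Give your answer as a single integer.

Answer: 0

Derivation:
Final LEFT:  [echo, echo, echo, bravo, foxtrot, delta, alpha, bravo]
Final RIGHT: [delta, echo, delta, echo, foxtrot, delta, alpha, bravo]
i=0: L=echo=BASE, R=delta -> take RIGHT -> delta
i=1: L=echo R=echo -> agree -> echo
i=2: L=echo, R=delta=BASE -> take LEFT -> echo
i=3: L=bravo, R=echo=BASE -> take LEFT -> bravo
i=4: L=foxtrot R=foxtrot -> agree -> foxtrot
i=5: L=delta R=delta -> agree -> delta
i=6: L=alpha R=alpha -> agree -> alpha
i=7: L=bravo R=bravo -> agree -> bravo
Conflict count: 0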